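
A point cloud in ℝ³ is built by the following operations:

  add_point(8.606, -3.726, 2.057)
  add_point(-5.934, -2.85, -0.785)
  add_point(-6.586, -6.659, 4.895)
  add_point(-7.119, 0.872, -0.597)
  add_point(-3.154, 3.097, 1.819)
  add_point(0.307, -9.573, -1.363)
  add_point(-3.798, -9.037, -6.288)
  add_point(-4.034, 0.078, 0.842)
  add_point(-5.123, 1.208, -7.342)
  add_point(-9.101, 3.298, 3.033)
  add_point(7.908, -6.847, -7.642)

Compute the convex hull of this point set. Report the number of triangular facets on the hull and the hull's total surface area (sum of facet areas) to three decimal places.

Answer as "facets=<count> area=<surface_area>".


facets=12 area=618.306

Points on the hull: [0, 2, 4, 5, 6, 8, 9, 10] (8 of 11).

Facet areas (half cross-product norm):
  f1: (p10, p5, p0) → 46.6257
  f2: (p6, p10, p5) → 32.9004
  f3: (p2, p0, p9) → 82.0706
  f4: (p2, p5, p0) → 51.4029
  f5: (p2, p6, p9) → 61.2140
  f6: (p2, p6, p5) → 31.3784
  f7: (p8, p10, p0) → 77.6659
  f8: (p8, p6, p9) → 58.1718
  f9: (p8, p6, p10) → 62.0898
  f10: (p4, p0, p9) → 21.0704
  f11: (p4, p8, p9) → 29.0248
  f12: (p4, p8, p0) → 64.6914
Σ area = 618.306

Check V−E+F: 8 − 18 + 12 = 2.


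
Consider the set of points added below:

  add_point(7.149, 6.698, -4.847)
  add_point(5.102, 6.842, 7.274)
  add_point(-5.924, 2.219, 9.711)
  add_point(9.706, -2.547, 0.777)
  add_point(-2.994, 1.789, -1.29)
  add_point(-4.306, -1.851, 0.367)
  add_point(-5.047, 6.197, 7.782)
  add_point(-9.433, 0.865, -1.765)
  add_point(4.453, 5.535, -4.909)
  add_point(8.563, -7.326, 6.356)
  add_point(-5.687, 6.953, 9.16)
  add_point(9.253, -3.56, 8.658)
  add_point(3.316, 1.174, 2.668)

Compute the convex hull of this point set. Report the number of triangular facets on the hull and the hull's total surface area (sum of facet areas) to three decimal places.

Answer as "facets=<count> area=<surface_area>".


facets=16 area=745.342

10 of the 13 inputs are extreme points: [0, 1, 2, 3, 5, 7, 8, 9, 10, 11].

Area of each hull facet:
  f1: (p8, p3, p7) → 83.3949
  f2: (p10, p8, p7) → 95.0576
  f3: (p5, p3, p7) → 22.1406
  f4: (p5, p9, p3) → 51.9121
  f5: (p0, p10, p8) → 22.3354
  f6: (p0, p1, p10) → 63.4622
  f7: (p0, p8, p3) → 16.2330
  f8: (p11, p1, p10) → 57.8807
  f9: (p11, p9, p3) → 16.3384
  f10: (p11, p0, p3) → 35.6091
  f11: (p11, p0, p1) → 69.2821
  f12: (p2, p5, p9) → 78.2354
  f13: (p2, p11, p10) → 37.0586
  f14: (p2, p11, p9) → 35.6991
  f15: (p2, p10, p7) → 28.8103
  f16: (p2, p5, p7) → 31.8927
Σ area = 745.342

Check V−E+F: 10 − 24 + 16 = 2.


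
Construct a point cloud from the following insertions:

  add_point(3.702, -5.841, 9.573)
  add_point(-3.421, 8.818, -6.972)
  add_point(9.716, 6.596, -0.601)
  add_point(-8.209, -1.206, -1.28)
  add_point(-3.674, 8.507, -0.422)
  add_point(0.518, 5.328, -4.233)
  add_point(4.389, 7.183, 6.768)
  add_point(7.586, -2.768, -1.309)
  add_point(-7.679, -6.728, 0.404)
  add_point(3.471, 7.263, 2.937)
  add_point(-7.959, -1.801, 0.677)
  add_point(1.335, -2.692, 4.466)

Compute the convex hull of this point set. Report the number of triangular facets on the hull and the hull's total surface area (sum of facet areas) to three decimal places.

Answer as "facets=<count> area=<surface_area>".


9 of the 12 inputs are extreme points: [0, 1, 2, 3, 4, 6, 7, 8, 10].

Facet areas (half cross-product norm):
  f1: (p6, p0, p2) → 60.2015
  f2: (p7, p0, p2) → 55.6627
  f3: (p7, p8, p0) → 83.4456
  f4: (p1, p6, p2) → 66.1736
  f5: (p1, p7, p2) → 70.8643
  f6: (p1, p8, p3) → 18.3213
  f7: (p1, p7, p8) → 122.1599
  f8: (p10, p6, p0) → 95.3278
  f9: (p10, p8, p3) → 4.9407
  f10: (p10, p8, p0) → 36.1367
  f11: (p4, p1, p6) → 27.5415
  f12: (p4, p10, p6) → 60.6964
  f13: (p4, p1, p3) → 35.2772
  f14: (p4, p10, p3) → 10.9803
Σ area = 747.730

Euler characteristic 9−21+14 = 2 ✓

facets=14 area=747.730


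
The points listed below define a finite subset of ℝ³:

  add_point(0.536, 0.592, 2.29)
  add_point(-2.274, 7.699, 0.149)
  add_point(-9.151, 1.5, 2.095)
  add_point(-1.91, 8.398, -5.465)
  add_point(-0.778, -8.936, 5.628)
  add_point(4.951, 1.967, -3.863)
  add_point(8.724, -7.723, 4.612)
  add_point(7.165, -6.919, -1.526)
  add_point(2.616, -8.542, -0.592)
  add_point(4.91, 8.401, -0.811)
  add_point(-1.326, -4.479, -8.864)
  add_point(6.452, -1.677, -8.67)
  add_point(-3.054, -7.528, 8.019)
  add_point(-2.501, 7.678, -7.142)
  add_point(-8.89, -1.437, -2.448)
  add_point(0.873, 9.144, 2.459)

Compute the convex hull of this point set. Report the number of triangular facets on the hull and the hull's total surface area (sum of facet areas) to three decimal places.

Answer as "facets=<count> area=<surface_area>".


facets=24 area=897.554

14 of the 16 inputs are extreme points: [1, 2, 3, 4, 6, 7, 8, 9, 10, 11, 12, 13, 14, 15].

Facet areas (half cross-product norm):
  f1: (p12, p15, p2) → 78.1402
  f2: (p12, p15, p6) → 105.9782
  f3: (p13, p11, p10) → 49.4119
  f4: (p7, p11, p6) → 14.1606
  f5: (p7, p11, p10) → 36.5512
  f6: (p14, p12, p2) → 33.5751
  f7: (p14, p13, p2) → 32.6591
  f8: (p14, p13, p10) → 57.3051
  f9: (p1, p15, p2) → 14.7439
  f10: (p9, p13, p11) → 58.6280
  f11: (p9, p15, p6) → 45.4922
  f12: (p9, p11, p6) → 92.9376
  f13: (p8, p7, p10) → 24.5886
  f14: (p8, p7, p6) → 15.7018
  f15: (p3, p1, p15) → 10.4877
  f16: (p3, p9, p15) → 20.7728
  f17: (p3, p9, p13) → 5.2618
  f18: (p3, p13, p2) → 11.9017
  f19: (p3, p1, p2) → 25.3039
  f20: (p4, p8, p10) → 29.5218
  f21: (p4, p14, p10) → 69.1169
  f22: (p4, p14, p12) → 24.0703
  f23: (p4, p12, p6) → 13.1879
  f24: (p4, p8, p6) → 28.0560
Σ area = 897.554

Euler characteristic 14−36+24 = 2 ✓


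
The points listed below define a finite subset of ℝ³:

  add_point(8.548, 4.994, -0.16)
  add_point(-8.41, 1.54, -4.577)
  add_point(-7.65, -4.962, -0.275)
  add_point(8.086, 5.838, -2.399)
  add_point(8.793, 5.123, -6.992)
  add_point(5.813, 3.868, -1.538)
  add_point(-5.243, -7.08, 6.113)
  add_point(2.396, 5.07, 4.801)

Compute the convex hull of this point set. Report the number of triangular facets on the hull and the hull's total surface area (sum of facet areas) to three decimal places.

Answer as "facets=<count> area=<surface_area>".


7 of the 8 inputs are extreme points: [0, 1, 2, 3, 4, 6, 7].

Facet areas (half cross-product norm):
  f1: (p3, p4, p1) → 40.3946
  f2: (p7, p6, p1) → 89.8726
  f3: (p7, p3, p1) → 67.8360
  f4: (p2, p4, p1) → 68.7024
  f5: (p2, p6, p1) → 17.8791
  f6: (p2, p6, p4) → 71.9434
  f7: (p0, p7, p6) → 50.5199
  f8: (p0, p7, p3) → 8.7136
  f9: (p0, p6, p4) → 61.7723
  f10: (p0, p3, p4) → 3.3090
Σ area = 480.943

Euler: V−E+F = 7−15+10 = 2.

facets=10 area=480.943


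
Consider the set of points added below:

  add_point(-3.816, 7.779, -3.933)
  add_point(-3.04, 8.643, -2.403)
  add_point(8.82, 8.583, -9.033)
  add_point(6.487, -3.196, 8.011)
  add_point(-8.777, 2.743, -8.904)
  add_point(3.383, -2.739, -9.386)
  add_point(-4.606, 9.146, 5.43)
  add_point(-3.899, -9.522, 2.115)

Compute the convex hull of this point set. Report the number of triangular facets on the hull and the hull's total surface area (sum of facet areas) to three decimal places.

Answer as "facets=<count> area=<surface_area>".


Extreme-point indices: [0, 1, 2, 3, 4, 5, 6, 7] — 8 of 8 on the boundary.

Triangle areas on the boundary:
  f1: (p6, p7, p4) → 130.4380
  f2: (p3, p6, p2) → 154.8154
  f3: (p3, p6, p7) → 110.4241
  f4: (p5, p2, p4) → 83.8304
  f5: (p5, p7, p4) → 97.4286
  f6: (p5, p3, p2) → 110.6988
  f7: (p5, p3, p7) → 99.5931
  f8: (p1, p6, p2) → 41.3875
  f9: (p0, p2, p4) → 55.2331
  f10: (p0, p1, p2) → 13.0402
  f11: (p0, p6, p4) → 32.7196
  f12: (p0, p1, p6) → 5.2638
Σ area = 934.873

Euler characteristic 8−18+12 = 2 ✓

facets=12 area=934.873


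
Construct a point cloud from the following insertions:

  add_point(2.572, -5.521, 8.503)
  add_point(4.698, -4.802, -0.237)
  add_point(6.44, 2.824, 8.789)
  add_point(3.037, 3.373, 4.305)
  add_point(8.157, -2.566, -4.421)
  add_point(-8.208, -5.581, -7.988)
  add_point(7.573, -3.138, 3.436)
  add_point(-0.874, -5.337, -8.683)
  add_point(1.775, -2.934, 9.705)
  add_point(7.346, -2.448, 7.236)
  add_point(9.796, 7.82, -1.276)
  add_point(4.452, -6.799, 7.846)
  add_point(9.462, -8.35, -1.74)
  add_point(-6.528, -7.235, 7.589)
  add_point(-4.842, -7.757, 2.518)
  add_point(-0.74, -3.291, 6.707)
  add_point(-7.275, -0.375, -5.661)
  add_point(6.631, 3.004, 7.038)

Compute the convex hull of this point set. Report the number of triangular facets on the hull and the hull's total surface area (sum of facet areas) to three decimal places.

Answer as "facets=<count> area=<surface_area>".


Hull vertices (14/18): indices [0, 2, 3, 4, 5, 7, 8, 9, 10, 11, 12, 13, 14, 16].

Area of each hull facet:
  f1: (p14, p12, p5) → 83.9422
  f2: (p7, p12, p5) → 31.5527
  f3: (p16, p7, p5) → 21.0462
  f4: (p16, p7, p10) → 79.3218
  f5: (p9, p12, p10) → 73.4916
  f6: (p11, p9, p12) → 27.9277
  f7: (p4, p12, p10) → 25.7386
  f8: (p4, p7, p10) → 49.2160
  f9: (p4, p7, p12) → 33.5275
  f10: (p3, p16, p10) → 71.2038
  f11: (p13, p3, p16) → 94.9060
  f12: (p13, p14, p5) → 19.2764
  f13: (p13, p16, p5) → 43.1103
  f14: (p13, p14, p12) → 32.8402
  f15: (p13, p11, p12) → 54.1633
  f16: (p2, p3, p10) → 27.7053
  f17: (p2, p9, p10) → 32.4354
  f18: (p2, p13, p8) → 18.2700
  f19: (p2, p13, p3) → 41.0096
  f20: (p2, p11, p8) → 18.4399
  f21: (p2, p11, p9) → 10.9955
  f22: (p0, p11, p8) → 2.1110
  f23: (p0, p13, p8) → 13.7532
  f24: (p0, p13, p11) → 8.3641
Σ area = 914.348

Euler characteristic 14−36+24 = 2 ✓

facets=24 area=914.348


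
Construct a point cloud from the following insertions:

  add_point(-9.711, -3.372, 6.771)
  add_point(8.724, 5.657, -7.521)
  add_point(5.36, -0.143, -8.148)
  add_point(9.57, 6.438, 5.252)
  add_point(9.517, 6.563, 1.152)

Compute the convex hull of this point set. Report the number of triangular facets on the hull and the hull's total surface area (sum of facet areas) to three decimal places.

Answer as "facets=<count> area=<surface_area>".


Hull vertices (5/5): indices [0, 1, 2, 3, 4].

Facet areas (half cross-product norm):
  f1: (p2, p3, p0) → 156.0702
  f2: (p4, p3, p0) → 44.3651
  f3: (p4, p2, p3) → 16.5524
  f4: (p1, p2, p0) → 65.6855
  f5: (p1, p4, p0) → 97.1279
  f6: (p1, p4, p2) → 28.7162
Σ area = 408.517

Euler characteristic 5−9+6 = 2 ✓

facets=6 area=408.517


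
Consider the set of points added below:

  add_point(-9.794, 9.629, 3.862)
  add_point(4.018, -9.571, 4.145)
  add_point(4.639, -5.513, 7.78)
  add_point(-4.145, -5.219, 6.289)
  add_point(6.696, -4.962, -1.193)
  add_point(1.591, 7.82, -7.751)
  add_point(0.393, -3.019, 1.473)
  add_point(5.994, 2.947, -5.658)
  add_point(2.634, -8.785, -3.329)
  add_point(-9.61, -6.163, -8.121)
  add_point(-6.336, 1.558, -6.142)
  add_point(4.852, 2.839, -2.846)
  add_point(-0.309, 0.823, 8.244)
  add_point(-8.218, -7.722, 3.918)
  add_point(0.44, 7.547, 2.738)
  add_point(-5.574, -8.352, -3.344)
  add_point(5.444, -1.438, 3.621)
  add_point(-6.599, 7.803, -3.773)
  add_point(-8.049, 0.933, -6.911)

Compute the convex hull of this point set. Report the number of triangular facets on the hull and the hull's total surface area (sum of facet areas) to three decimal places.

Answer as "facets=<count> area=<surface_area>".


facets=28 area=1046.154

16 of the 19 inputs are extreme points: [0, 1, 2, 3, 4, 5, 7, 8, 9, 12, 13, 14, 15, 16, 17, 18].

Area of each hull facet:
  f1: (p8, p1, p4) → 20.8452
  f2: (p17, p5, p0) → 26.2777
  f3: (p2, p1, p4) → 20.6767
  f4: (p13, p9, p0) → 105.3871
  f5: (p13, p2, p1) → 33.9301
  f6: (p7, p5, p9) → 61.0981
  f7: (p7, p8, p9) → 83.2842
  f8: (p7, p8, p4) → 25.7004
  f9: (p18, p5, p9) → 30.4005
  f10: (p18, p17, p5) → 35.0109
  f11: (p18, p9, p0) → 36.6670
  f12: (p18, p17, p0) → 28.4301
  f13: (p15, p8, p9) → 21.2125
  f14: (p15, p13, p9) → 23.0593
  f15: (p15, p8, p1) → 30.8444
  f16: (p15, p13, p1) → 45.2627
  f17: (p3, p2, p12) → 28.1102
  f18: (p3, p13, p2) → 13.9175
  f19: (p3, p12, p0) → 50.5199
  f20: (p3, p13, p0) → 42.6724
  f21: (p16, p2, p4) → 17.6030
  f22: (p16, p7, p4) → 27.5272
  f23: (p14, p2, p12) → 30.0544
  f24: (p14, p16, p2) → 24.3246
  f25: (p14, p5, p0) → 54.2312
  f26: (p14, p12, p0) → 45.8124
  f27: (p14, p7, p5) → 35.2208
  f28: (p14, p16, p7) → 48.0736
Σ area = 1046.154

Euler: V−E+F = 16−42+28 = 2.


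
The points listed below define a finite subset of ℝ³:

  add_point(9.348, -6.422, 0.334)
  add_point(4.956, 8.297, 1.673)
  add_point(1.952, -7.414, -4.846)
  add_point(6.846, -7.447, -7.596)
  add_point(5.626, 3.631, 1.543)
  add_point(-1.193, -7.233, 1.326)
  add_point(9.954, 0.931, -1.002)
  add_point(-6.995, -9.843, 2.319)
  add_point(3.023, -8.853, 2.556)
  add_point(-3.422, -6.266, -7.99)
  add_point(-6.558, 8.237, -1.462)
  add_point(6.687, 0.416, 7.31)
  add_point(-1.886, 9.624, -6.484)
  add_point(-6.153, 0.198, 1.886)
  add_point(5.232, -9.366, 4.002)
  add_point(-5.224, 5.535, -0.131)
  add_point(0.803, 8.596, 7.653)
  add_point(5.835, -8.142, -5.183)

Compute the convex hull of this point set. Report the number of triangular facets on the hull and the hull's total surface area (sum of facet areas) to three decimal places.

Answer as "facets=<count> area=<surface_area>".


facets=22 area=1028.112

13 of the 18 inputs are extreme points: [0, 1, 3, 6, 7, 9, 10, 11, 12, 13, 14, 16, 17].

Area of each hull facet:
  f1: (p3, p12, p6) → 87.0569
  f2: (p10, p16, p12) → 40.6510
  f3: (p1, p12, p6) → 48.6162
  f4: (p1, p16, p12) → 37.7934
  f5: (p9, p3, p7) → 57.6574
  f6: (p9, p3, p12) → 82.9176
  f7: (p9, p10, p7) → 92.1086
  f8: (p9, p10, p12) → 55.0517
  f9: (p11, p1, p6) → 37.7656
  f10: (p11, p1, p16) → 33.7649
  f11: (p11, p16, p7) → 89.7681
  f12: (p11, p14, p7) → 62.8592
  f13: (p17, p3, p7) → 12.2412
  f14: (p17, p14, p7) → 57.2240
  f15: (p17, p14, p3) → 4.2942
  f16: (p0, p3, p6) → 31.4004
  f17: (p0, p14, p3) → 24.9665
  f18: (p0, p11, p6) → 32.4593
  f19: (p0, p11, p14) → 30.5565
  f20: (p13, p16, p7) → 44.1305
  f21: (p13, p10, p7) → 16.0824
  f22: (p13, p10, p16) → 48.7464
Σ area = 1028.112

Euler characteristic 13−33+22 = 2 ✓


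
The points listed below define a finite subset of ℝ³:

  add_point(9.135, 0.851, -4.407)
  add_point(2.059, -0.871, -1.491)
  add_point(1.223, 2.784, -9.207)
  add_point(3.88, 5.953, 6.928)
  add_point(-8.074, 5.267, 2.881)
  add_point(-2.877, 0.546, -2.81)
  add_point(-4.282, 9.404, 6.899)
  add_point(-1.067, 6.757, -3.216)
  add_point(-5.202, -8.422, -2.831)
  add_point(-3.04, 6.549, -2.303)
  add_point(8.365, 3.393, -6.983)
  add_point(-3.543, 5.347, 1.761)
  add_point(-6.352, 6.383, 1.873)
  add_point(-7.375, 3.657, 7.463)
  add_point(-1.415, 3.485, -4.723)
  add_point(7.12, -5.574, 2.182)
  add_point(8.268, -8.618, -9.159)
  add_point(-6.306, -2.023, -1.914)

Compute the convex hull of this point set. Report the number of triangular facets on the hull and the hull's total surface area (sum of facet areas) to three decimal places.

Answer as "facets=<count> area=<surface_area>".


facets=24 area=912.653

Points on the hull: [0, 2, 3, 4, 6, 7, 8, 9, 10, 12, 13, 15, 16, 17] (14 of 18).

Triangle areas on the boundary:
  f1: (p15, p16, p0) → 47.5681
  f2: (p17, p2, p4) → 50.9045
  f3: (p3, p15, p0) → 57.8990
  f4: (p9, p2, p4) → 19.7559
  f5: (p9, p7, p2) → 6.8475
  f6: (p10, p7, p2) → 28.3095
  f7: (p10, p16, p0) → 18.8572
  f8: (p10, p2, p16) → 45.3539
  f9: (p10, p3, p0) → 24.2125
  f10: (p8, p15, p16) → 76.0313
  f11: (p8, p2, p16) → 87.2050
  f12: (p8, p17, p2) → 36.9821
  f13: (p8, p17, p4) → 12.2481
  f14: (p6, p9, p7) → 9.2854
  f15: (p6, p10, p7) → 43.9226
  f16: (p6, p10, p3) → 61.7705
  f17: (p12, p9, p4) → 3.4154
  f18: (p12, p6, p4) → 7.0469
  f19: (p12, p6, p9) → 15.1151
  f20: (p13, p8, p15) → 104.8569
  f21: (p13, p3, p15) → 73.7892
  f22: (p13, p6, p3) → 28.8996
  f23: (p13, p8, p4) → 37.0508
  f24: (p13, p6, p4) → 15.3259
Σ area = 912.653

Euler: V−E+F = 14−36+24 = 2.


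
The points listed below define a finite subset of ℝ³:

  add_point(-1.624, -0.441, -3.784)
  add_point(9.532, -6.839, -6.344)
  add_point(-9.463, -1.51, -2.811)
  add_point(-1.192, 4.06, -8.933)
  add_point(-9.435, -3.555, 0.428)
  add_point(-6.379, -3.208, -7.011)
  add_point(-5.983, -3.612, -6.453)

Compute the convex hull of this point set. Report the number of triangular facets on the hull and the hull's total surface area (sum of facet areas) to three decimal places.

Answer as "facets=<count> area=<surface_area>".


facets=10 area=299.898

Points on the hull: [0, 1, 2, 3, 4, 5, 6] (7 of 7).

Per-facet area ½‖(b−a)×(c−a)‖:
  f1: (p4, p3, p2) → 16.1925
  f2: (p5, p3, p2) → 24.3310
  f3: (p5, p3, p1) → 69.3666
  f4: (p5, p4, p2) → 9.2171
  f5: (p0, p3, p1) → 44.6026
  f6: (p0, p4, p1) → 47.7614
  f7: (p0, p4, p3) → 25.6238
  f8: (p6, p4, p1) → 54.9464
  f9: (p6, p5, p1) → 5.0545
  f10: (p6, p5, p4) → 2.8027
Σ area = 299.898

Euler characteristic 7−15+10 = 2 ✓


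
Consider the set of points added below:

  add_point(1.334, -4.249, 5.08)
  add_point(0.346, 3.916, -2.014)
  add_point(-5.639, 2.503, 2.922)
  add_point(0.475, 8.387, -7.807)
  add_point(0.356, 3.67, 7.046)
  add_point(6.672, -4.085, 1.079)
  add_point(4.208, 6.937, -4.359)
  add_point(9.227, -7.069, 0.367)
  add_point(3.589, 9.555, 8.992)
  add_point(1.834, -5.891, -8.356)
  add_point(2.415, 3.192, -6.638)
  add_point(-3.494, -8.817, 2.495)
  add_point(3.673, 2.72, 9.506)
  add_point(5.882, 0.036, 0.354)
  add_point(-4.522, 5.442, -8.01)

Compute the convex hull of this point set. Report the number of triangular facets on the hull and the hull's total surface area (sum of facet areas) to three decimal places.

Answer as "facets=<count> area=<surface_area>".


Hull vertices (11/15): indices [0, 2, 3, 6, 7, 8, 9, 10, 11, 12, 14].

Area of each hull facet:
  f1: (p11, p9, p7) → 65.1795
  f2: (p14, p3, p9) → 37.7104
  f3: (p14, p11, p2) → 64.2516
  f4: (p14, p11, p9) → 80.8028
  f5: (p14, p8, p2) → 72.4108
  f6: (p14, p3, p8) → 48.4156
  f7: (p6, p8, p7) → 105.6620
  f8: (p6, p3, p8) → 29.9407
  f9: (p6, p9, p7) → 76.1705
  f10: (p12, p8, p7) → 38.5624
  f11: (p12, p8, p2) → 39.0719
  f12: (p12, p11, p2) → 65.3426
  f13: (p10, p3, p9) → 14.2737
  f14: (p10, p6, p9) → 10.0710
  f15: (p10, p6, p3) → 11.6544
  f16: (p0, p11, p7) → 33.6618
  f17: (p0, p12, p7) → 39.7545
  f18: (p0, p12, p11) → 13.8462
Σ area = 846.782

Euler characteristic 11−27+18 = 2 ✓

facets=18 area=846.782


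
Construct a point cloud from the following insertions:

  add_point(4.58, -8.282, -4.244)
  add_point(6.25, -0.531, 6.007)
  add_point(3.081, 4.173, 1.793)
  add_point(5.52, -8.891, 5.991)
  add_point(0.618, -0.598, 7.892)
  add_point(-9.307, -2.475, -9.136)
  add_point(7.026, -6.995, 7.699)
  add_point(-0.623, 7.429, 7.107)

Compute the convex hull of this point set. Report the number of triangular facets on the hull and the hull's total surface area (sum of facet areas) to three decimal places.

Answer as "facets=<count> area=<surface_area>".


facets=12 area=601.983

8 of the 8 inputs are extreme points: [0, 1, 2, 3, 4, 5, 6, 7].

Triangle areas on the boundary:
  f1: (p4, p7, p5) → 80.6054
  f2: (p4, p7, p6) → 22.1532
  f3: (p3, p4, p5) → 97.2025
  f4: (p3, p4, p6) → 13.3442
  f5: (p3, p0, p5) → 74.3506
  f6: (p3, p0, p6) → 12.4095
  f7: (p2, p7, p5) → 62.2933
  f8: (p2, p0, p5) → 105.4821
  f9: (p1, p0, p6) → 40.6497
  f10: (p1, p2, p0) → 45.3891
  f11: (p1, p7, p6) → 22.5963
  f12: (p1, p2, p7) → 25.5072
Σ area = 601.983

Check V−E+F: 8 − 18 + 12 = 2.


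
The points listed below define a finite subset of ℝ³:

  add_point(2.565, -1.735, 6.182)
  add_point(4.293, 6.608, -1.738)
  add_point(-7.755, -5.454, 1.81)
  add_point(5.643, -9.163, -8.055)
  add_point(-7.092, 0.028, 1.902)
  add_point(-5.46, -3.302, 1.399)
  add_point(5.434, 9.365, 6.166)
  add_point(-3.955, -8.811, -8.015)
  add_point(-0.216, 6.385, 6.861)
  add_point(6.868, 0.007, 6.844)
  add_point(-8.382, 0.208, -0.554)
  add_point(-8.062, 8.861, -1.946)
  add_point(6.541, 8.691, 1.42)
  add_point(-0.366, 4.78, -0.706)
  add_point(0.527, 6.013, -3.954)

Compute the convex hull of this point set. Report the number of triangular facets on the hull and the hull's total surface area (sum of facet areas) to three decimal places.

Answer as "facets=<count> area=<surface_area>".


facets=22 area=886.400

Extreme-point indices: [0, 1, 2, 3, 4, 6, 7, 8, 9, 10, 11, 12, 14] — 13 of 15 on the boundary.

Facet areas (half cross-product norm):
  f1: (p8, p6, p9) → 28.7623
  f2: (p8, p11, p6) → 35.5190
  f3: (p7, p11, p10) → 43.7543
  f4: (p2, p7, p10) → 34.0831
  f5: (p2, p7, p3) → 49.5699
  f6: (p12, p1, p3) → 28.0540
  f7: (p12, p6, p9) → 23.2306
  f8: (p12, p3, p9) → 89.8240
  f9: (p12, p11, p6) → 36.8658
  f10: (p14, p1, p3) → 36.4476
  f11: (p14, p7, p3) → 74.5473
  f12: (p14, p7, p11) → 73.9618
  f13: (p14, p12, p11) → 35.7073
  f14: (p14, p12, p1) → 4.9396
  f15: (p0, p8, p9) → 20.1438
  f16: (p0, p2, p8) → 50.7869
  f17: (p0, p3, p9) → 38.0634
  f18: (p0, p2, p3) → 92.0653
  f19: (p4, p8, p11) → 49.0015
  f20: (p4, p2, p8) → 21.4214
  f21: (p4, p11, p10) → 11.9750
  f22: (p4, p2, p10) → 7.6764
Σ area = 886.400

Check V−E+F: 13 − 33 + 22 = 2.


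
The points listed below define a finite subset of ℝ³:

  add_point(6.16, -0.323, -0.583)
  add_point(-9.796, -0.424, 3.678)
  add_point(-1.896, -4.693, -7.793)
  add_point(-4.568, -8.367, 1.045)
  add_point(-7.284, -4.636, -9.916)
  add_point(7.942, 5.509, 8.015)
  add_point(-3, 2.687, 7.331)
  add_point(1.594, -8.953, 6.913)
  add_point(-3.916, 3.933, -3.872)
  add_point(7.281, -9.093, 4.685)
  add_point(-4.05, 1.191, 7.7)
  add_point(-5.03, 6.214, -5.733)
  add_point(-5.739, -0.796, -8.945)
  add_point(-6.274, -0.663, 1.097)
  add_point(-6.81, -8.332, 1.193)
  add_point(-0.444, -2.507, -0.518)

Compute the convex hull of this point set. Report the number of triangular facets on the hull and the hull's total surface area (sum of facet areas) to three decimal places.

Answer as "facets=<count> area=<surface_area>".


Hull vertices (13/16): indices [0, 1, 2, 3, 4, 5, 6, 7, 9, 10, 11, 12, 14].

Per-facet area ½‖(b−a)×(c−a)‖:
  f1: (p11, p4, p1) → 70.5541
  f2: (p7, p9, p5) → 45.7060
  f3: (p12, p11, p4) → 5.3516
  f4: (p10, p7, p1) → 41.3722
  f5: (p10, p7, p5) → 73.2239
  f6: (p14, p7, p9) → 25.6772
  f7: (p14, p4, p1) → 51.5963
  f8: (p14, p7, p1) → 44.1675
  f9: (p2, p4, p9) → 26.8883
  f10: (p2, p12, p4) → 11.2127
  f11: (p6, p11, p5) → 76.7232
  f12: (p6, p10, p5) → 7.1869
  f13: (p6, p11, p1) → 50.9972
  f14: (p6, p10, p1) → 5.7355
  f15: (p3, p4, p9) → 63.6658
  f16: (p3, p14, p9) → 4.9956
  f17: (p3, p14, p4) → 13.1633
  f18: (p0, p12, p11) → 52.9260
  f19: (p0, p2, p12) → 30.6569
  f20: (p0, p11, p5) → 72.3313
  f21: (p0, p9, p5) → 54.2089
  f22: (p0, p2, p9) → 59.8492
Σ area = 888.190

Euler: V−E+F = 13−33+22 = 2.

facets=22 area=888.190


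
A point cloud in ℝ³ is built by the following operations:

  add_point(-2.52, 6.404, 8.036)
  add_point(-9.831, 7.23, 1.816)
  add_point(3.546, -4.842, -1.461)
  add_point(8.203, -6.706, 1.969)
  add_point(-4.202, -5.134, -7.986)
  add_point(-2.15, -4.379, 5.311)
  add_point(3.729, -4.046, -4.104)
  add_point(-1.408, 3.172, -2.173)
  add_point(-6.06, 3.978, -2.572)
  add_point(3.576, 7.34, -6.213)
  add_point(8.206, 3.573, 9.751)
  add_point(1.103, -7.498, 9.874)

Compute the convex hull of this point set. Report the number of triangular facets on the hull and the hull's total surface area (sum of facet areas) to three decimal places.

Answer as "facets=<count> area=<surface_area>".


facets=16 area=908.880

Extreme-point indices: [0, 1, 3, 4, 5, 6, 8, 9, 10, 11] — 10 of 12 on the boundary.

Facet areas (half cross-product norm):
  f1: (p0, p11, p1) → 65.2504
  f2: (p0, p11, p10) → 70.3752
  f3: (p0, p9, p1) → 71.3556
  f4: (p0, p9, p10) → 85.0130
  f5: (p5, p11, p1) → 25.1063
  f6: (p5, p4, p1) → 92.9320
  f7: (p5, p4, p11) → 28.4814
  f8: (p3, p11, p10) → 63.2917
  f9: (p3, p4, p11) → 85.0513
  f10: (p3, p9, p10) → 101.2025
  f11: (p8, p4, p1) → 19.0598
  f12: (p8, p9, p1) → 29.4096
  f13: (p8, p9, p4) → 58.1951
  f14: (p6, p9, p4) → 51.4943
  f15: (p6, p3, p4) → 21.8480
  f16: (p6, p3, p9) → 40.8137
Σ area = 908.880

Euler: V−E+F = 10−24+16 = 2.


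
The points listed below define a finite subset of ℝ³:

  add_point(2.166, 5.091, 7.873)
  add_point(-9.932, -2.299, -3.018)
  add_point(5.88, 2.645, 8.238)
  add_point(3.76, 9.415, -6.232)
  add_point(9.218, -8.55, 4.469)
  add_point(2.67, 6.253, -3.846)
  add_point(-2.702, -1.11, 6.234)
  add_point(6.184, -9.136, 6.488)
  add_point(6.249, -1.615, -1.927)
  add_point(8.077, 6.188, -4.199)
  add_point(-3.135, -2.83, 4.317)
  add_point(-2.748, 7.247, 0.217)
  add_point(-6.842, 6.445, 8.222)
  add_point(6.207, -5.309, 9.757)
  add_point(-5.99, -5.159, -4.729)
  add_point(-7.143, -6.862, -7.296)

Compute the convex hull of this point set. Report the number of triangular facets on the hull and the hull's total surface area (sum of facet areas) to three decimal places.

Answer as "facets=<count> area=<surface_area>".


14 of the 16 inputs are extreme points: [0, 1, 2, 3, 4, 6, 7, 8, 9, 10, 11, 12, 13, 15].

Per-facet area ½‖(b−a)×(c−a)‖:
  f1: (p15, p3, p1) → 62.6704
  f2: (p11, p3, p1) → 53.4089
  f3: (p11, p12, p1) → 55.5848
  f4: (p11, p12, p3) → 14.3352
  f5: (p10, p12, p1) → 53.6937
  f6: (p2, p12, p13) → 50.9773
  f7: (p2, p13, p4) → 26.3208
  f8: (p9, p15, p3) → 56.4866
  f9: (p9, p2, p4) → 80.1771
  f10: (p7, p13, p4) → 9.0384
  f11: (p7, p15, p4) → 35.1853
  f12: (p7, p15, p1) → 65.8656
  f13: (p7, p10, p1) → 39.8259
  f14: (p6, p12, p13) → 34.4887
  f15: (p6, p10, p12) → 8.7720
  f16: (p6, p7, p13) → 26.2338
  f17: (p6, p7, p10) → 14.9056
  f18: (p0, p12, p3) → 67.3001
  f19: (p0, p2, p12) → 8.8317
  f20: (p0, p9, p3) → 38.8222
  f21: (p0, p9, p2) → 29.1557
  f22: (p8, p15, p4) → 73.5420
  f23: (p8, p9, p4) → 26.4154
  f24: (p8, p9, p15) → 58.1435
Σ area = 990.181

Euler characteristic 14−36+24 = 2 ✓

facets=24 area=990.181


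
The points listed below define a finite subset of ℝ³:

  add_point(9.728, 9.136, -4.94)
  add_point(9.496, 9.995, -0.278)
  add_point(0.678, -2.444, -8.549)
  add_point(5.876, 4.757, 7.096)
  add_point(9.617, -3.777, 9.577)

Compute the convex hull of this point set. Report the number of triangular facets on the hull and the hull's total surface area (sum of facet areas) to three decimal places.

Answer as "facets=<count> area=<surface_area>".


Hull vertices (5/5): indices [0, 1, 2, 3, 4].

Per-facet area ½‖(b−a)×(c−a)‖:
  f1: (p4, p0, p2) → 138.5859
  f2: (p1, p0, p2) → 33.7277
  f3: (p1, p4, p0) → 36.3960
  f4: (p3, p4, p2) → 86.7204
  f5: (p3, p1, p2) → 82.5497
  f6: (p3, p1, p4) → 39.9365
Σ area = 417.916

Euler characteristic 5−9+6 = 2 ✓

facets=6 area=417.916


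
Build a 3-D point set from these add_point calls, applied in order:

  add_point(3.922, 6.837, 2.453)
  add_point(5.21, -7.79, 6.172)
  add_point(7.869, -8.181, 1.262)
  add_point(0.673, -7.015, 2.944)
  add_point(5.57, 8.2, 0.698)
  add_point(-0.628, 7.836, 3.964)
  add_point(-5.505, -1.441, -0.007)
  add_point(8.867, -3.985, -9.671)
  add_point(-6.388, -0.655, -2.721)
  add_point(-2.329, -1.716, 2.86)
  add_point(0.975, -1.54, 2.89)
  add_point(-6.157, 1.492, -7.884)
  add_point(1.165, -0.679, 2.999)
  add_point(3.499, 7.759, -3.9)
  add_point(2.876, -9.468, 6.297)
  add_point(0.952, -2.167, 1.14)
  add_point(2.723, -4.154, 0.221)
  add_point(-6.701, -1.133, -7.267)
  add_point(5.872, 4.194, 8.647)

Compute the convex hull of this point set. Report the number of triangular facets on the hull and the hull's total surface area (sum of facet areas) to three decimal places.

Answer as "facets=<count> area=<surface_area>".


Hull vertices (13/19): indices [1, 2, 4, 5, 6, 7, 8, 9, 11, 13, 14, 17, 18].

Facet areas (half cross-product norm):
  f1: (p14, p7, p17) → 131.1365
  f2: (p13, p4, p7) → 34.2850
  f3: (p13, p5, p4) → 17.7274
  f4: (p2, p14, p7) → 26.8937
  f5: (p6, p14, p17) → 38.9372
  f6: (p18, p5, p4) → 28.5100
  f7: (p18, p4, p7) → 70.8965
  f8: (p18, p2, p7) → 84.0967
  f9: (p11, p7, p17) → 21.9842
  f10: (p11, p13, p7) → 83.1866
  f11: (p11, p13, p5) → 53.9448
  f12: (p9, p6, p14) → 15.8636
  f13: (p9, p6, p5) → 20.7214
  f14: (p9, p18, p14) → 57.3379
  f15: (p9, p18, p5) → 41.9524
  f16: (p1, p2, p14) → 7.4397
  f17: (p1, p18, p14) → 14.0331
  f18: (p1, p18, p2) → 33.4589
  f19: (p8, p6, p5) → 16.1253
  f20: (p8, p11, p5) → 33.4409
  f21: (p8, p6, p17) → 2.9233
  f22: (p8, p11, p17) → 6.2640
Σ area = 841.159

Euler: V−E+F = 13−33+22 = 2.

facets=22 area=841.159


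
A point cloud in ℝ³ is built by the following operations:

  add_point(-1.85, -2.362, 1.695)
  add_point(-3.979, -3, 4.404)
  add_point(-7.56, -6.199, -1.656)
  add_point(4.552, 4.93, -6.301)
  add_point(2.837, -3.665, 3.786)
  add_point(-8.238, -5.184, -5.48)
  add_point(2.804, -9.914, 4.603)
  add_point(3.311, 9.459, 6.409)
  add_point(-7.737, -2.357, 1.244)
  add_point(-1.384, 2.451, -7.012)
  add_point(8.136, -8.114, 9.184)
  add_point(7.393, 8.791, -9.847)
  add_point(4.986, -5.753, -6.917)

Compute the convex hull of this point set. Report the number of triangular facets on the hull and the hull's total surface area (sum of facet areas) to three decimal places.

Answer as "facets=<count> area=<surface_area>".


facets=16 area=962.025

10 of the 13 inputs are extreme points: [1, 2, 5, 6, 7, 8, 9, 10, 11, 12].

Per-facet area ½‖(b−a)×(c−a)‖:
  f1: (p7, p11, p10) → 154.4498
  f2: (p12, p11, p5) → 99.0883
  f3: (p12, p11, p10) → 118.9531
  f4: (p6, p12, p5) → 79.9768
  f5: (p6, p12, p10) → 41.8871
  f6: (p1, p7, p10) → 100.5137
  f7: (p1, p8, p7) → 33.7143
  f8: (p1, p6, p10) → 32.9206
  f9: (p9, p7, p11) → 85.4582
  f10: (p9, p8, p7) → 87.8101
  f11: (p9, p11, p5) → 13.5386
  f12: (p9, p8, p5) → 37.2026
  f13: (p2, p8, p5) → 8.9982
  f14: (p2, p6, p5) → 18.5608
  f15: (p2, p1, p8) → 11.5392
  f16: (p2, p1, p6) → 37.4137
Σ area = 962.025

Check V−E+F: 10 − 24 + 16 = 2.


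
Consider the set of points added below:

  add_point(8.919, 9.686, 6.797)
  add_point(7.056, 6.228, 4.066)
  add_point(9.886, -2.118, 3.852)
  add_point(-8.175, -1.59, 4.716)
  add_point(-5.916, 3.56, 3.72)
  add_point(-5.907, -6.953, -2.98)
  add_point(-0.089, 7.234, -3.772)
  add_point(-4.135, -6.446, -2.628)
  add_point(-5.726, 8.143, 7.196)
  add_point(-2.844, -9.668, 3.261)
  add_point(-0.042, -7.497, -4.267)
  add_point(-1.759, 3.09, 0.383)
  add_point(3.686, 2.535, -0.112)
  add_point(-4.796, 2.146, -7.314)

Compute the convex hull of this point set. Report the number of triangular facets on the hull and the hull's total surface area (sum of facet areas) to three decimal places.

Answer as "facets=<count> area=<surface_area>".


facets=14 area=858.496

9 of the 14 inputs are extreme points: [0, 2, 3, 5, 6, 8, 9, 10, 13].

Triangle areas on the boundary:
  f1: (p9, p0, p2) → 81.4071
  f2: (p9, p10, p2) → 56.8412
  f3: (p8, p9, p3) → 36.9213
  f4: (p8, p9, p0) → 135.7771
  f5: (p8, p13, p3) → 67.0086
  f6: (p5, p10, p13) → 30.3568
  f7: (p5, p9, p10) → 21.7639
  f8: (p5, p13, p3) → 48.4976
  f9: (p5, p9, p3) → 33.4828
  f10: (p6, p8, p0) → 80.4155
  f11: (p6, p8, p13) → 47.3737
  f12: (p6, p0, p2) → 82.1295
  f13: (p6, p10, p2) → 93.7624
  f14: (p6, p10, p13) → 42.7589
Σ area = 858.496

Euler characteristic 9−21+14 = 2 ✓


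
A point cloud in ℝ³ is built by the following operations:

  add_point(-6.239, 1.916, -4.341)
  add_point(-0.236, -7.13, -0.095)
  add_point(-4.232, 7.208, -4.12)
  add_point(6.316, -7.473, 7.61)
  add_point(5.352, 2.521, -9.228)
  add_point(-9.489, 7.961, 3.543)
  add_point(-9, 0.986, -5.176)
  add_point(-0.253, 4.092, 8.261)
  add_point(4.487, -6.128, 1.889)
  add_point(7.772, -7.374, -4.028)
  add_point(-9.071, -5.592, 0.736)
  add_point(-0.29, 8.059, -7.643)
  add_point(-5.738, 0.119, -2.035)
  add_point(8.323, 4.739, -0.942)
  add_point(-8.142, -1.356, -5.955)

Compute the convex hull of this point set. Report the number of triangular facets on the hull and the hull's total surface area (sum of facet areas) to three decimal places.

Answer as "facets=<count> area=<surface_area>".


12 of the 15 inputs are extreme points: [1, 2, 3, 4, 5, 6, 7, 9, 10, 11, 13, 14].

Facet areas (half cross-product norm):
  f1: (p7, p13, p5) → 67.7003
  f2: (p7, p3, p13) → 79.2571
  f3: (p7, p10, p5) → 73.5535
  f4: (p7, p10, p3) → 96.1530
  f5: (p11, p13, p5) → 82.5771
  f6: (p11, p4, p13) → 36.3405
  f7: (p9, p3, p13) → 71.3918
  f8: (p9, p4, p13) → 49.9412
  f9: (p2, p11, p5) → 8.3087
  f10: (p14, p11, p4) → 49.8245
  f11: (p14, p9, p4) → 81.6539
  f12: (p14, p9, p10) → 67.2357
  f13: (p1, p10, p3) → 37.4228
  f14: (p1, p9, p3) → 43.7689
  f15: (p1, p9, p10) → 15.2205
  f16: (p6, p2, p11) → 18.5677
  f17: (p6, p14, p11) → 14.5751
  f18: (p6, p2, p5) → 36.3566
  f19: (p6, p10, p5) → 49.3429
  f20: (p6, p14, p10) → 10.2323
Σ area = 989.424

Check V−E+F: 12 − 30 + 20 = 2.

facets=20 area=989.424


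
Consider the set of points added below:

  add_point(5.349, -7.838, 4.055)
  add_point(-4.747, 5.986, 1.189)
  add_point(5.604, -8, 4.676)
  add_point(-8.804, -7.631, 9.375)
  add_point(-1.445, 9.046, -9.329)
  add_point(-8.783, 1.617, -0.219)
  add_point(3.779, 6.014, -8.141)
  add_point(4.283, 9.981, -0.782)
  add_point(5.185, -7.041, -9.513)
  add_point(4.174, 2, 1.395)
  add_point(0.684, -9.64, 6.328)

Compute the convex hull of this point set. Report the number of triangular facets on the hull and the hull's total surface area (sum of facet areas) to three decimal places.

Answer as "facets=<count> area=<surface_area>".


facets=14 area=922.251

Hull vertices (9/11): indices [1, 2, 3, 4, 5, 6, 7, 8, 10].

Area of each hull facet:
  f1: (p7, p2, p3) → 142.7825
  f2: (p8, p7, p2) → 125.2589
  f3: (p10, p2, p3) → 13.3889
  f4: (p10, p8, p3) → 73.0938
  f5: (p10, p8, p2) → 36.9798
  f6: (p1, p7, p3) → 62.8025
  f7: (p1, p4, p7) → 48.2972
  f8: (p6, p8, p7) → 46.0523
  f9: (p6, p4, p7) → 25.7766
  f10: (p6, p4, p8) → 33.7374
  f11: (p5, p1, p3) → 38.4254
  f12: (p5, p1, p4) → 34.4563
  f13: (p5, p8, p3) → 125.7039
  f14: (p5, p4, p8) → 115.4951
Σ area = 922.251

Check V−E+F: 9 − 21 + 14 = 2.


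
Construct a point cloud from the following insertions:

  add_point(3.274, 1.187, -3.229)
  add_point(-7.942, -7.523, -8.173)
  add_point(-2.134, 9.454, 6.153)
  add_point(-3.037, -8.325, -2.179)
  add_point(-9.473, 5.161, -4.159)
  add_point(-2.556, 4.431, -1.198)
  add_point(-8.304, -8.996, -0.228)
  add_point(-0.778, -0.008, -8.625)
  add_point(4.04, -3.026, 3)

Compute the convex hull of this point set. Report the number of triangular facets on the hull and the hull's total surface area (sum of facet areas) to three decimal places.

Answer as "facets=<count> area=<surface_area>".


facets=12 area=633.220

Hull vertices (8/9): indices [0, 1, 2, 3, 4, 6, 7, 8].

Per-facet area ½‖(b−a)×(c−a)‖:
  f1: (p2, p6, p4) → 98.3224
  f2: (p2, p6, p8) → 100.4631
  f3: (p2, p7, p4) → 73.8591
  f4: (p1, p6, p4) → 53.7208
  f5: (p1, p7, p4) → 56.0283
  f6: (p0, p7, p8) → 20.4918
  f7: (p0, p2, p8) → 50.5623
  f8: (p0, p2, p7) → 42.5080
  f9: (p3, p7, p8) → 53.4989
  f10: (p3, p1, p7) → 38.2462
  f11: (p3, p6, p8) → 24.5725
  f12: (p3, p1, p6) → 20.9465
Σ area = 633.220

Euler: V−E+F = 8−18+12 = 2.


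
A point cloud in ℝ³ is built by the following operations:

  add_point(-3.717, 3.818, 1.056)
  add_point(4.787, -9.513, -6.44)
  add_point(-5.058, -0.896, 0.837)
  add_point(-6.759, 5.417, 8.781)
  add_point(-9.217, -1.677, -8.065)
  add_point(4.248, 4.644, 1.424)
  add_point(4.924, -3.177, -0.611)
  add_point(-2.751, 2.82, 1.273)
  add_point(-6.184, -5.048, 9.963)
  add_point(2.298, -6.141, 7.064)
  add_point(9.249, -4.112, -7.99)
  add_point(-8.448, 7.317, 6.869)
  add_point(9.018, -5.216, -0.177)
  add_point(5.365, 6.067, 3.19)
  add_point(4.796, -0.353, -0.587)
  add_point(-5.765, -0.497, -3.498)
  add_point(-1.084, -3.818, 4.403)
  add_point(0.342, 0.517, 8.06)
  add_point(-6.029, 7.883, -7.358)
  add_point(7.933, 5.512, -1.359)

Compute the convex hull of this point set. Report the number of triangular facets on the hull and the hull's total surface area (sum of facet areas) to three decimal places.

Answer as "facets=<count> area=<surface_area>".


facets=20 area=1115.942

Hull vertices (12/20): indices [1, 3, 4, 8, 9, 10, 11, 12, 13, 17, 18, 19].

Per-facet area ½‖(b−a)×(c−a)‖:
  f1: (p18, p10, p4) → 92.3795
  f2: (p1, p10, p4) → 57.1887
  f3: (p1, p8, p4) → 141.6528
  f4: (p11, p18, p4) → 72.9341
  f5: (p11, p8, p4) → 108.4328
  f6: (p11, p13, p18) → 94.4891
  f7: (p19, p18, p10) → 90.4406
  f8: (p19, p13, p18) → 40.0941
  f9: (p12, p1, p10) → 26.6609
  f10: (p12, p19, p10) → 41.5285
  f11: (p12, p19, p13) → 28.4419
  f12: (p3, p11, p8) → 12.1586
  f13: (p3, p11, p13) → 20.8252
  f14: (p9, p1, p8) → 55.2571
  f15: (p9, p12, p1) → 42.6441
  f16: (p9, p12, p13) → 58.0537
  f17: (p17, p3, p13) → 38.1901
  f18: (p17, p9, p13) → 29.2542
  f19: (p17, p3, p8) → 36.6296
  f20: (p17, p9, p8) → 28.6869
Σ area = 1115.942

Euler characteristic 12−30+20 = 2 ✓


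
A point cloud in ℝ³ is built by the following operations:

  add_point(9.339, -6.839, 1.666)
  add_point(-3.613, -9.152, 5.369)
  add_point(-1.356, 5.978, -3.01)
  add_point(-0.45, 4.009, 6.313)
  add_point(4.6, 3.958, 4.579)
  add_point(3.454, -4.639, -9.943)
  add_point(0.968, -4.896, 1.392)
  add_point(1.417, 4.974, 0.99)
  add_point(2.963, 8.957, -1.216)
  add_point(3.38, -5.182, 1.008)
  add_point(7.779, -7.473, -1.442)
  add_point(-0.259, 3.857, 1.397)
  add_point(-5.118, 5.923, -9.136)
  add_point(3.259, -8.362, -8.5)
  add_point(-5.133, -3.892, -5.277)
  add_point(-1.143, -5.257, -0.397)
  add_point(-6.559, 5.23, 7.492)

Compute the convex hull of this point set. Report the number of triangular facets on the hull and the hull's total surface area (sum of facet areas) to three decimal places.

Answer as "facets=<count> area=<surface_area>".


facets=18 area=906.571

Extreme-point indices: [0, 1, 3, 4, 5, 8, 10, 12, 13, 14, 16] — 11 of 17 on the boundary.

Area of each hull facet:
  f1: (p8, p5, p0) → 101.0291
  f2: (p3, p1, p16) → 43.0020
  f3: (p3, p1, p0) → 86.2876
  f4: (p14, p1, p16) → 84.0002
  f5: (p13, p14, p1) → 60.0865
  f6: (p4, p8, p0) → 41.9052
  f7: (p4, p3, p0) → 28.8695
  f8: (p4, p8, p16) → 45.2387
  f9: (p4, p3, p16) → 3.8739
  f10: (p12, p8, p5) → 78.3131
  f11: (p12, p13, p5) → 20.2250
  f12: (p12, p13, p14) → 50.5734
  f13: (p12, p8, p16) → 78.0759
  f14: (p12, p14, p16) → 80.6190
  f15: (p10, p5, p0) → 7.9517
  f16: (p10, p13, p5) → 16.5779
  f17: (p10, p1, p0) → 23.6169
  f18: (p10, p13, p1) → 56.3258
Σ area = 906.571

Check V−E+F: 11 − 27 + 18 = 2.


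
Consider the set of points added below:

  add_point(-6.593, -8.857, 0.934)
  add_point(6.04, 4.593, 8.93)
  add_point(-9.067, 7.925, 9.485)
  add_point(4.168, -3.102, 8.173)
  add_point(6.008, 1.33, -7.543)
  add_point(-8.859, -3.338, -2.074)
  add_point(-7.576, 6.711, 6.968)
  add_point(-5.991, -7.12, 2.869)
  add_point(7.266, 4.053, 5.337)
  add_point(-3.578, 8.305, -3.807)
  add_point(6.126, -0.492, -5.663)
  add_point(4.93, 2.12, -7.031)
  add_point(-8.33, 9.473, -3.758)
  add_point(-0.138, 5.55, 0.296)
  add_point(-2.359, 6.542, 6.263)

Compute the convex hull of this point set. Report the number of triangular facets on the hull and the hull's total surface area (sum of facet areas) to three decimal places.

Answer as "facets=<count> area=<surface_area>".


Extreme-point indices: [0, 1, 2, 3, 4, 5, 7, 8, 9, 10, 12] — 11 of 15 on the boundary.

Per-facet area ½‖(b−a)×(c−a)‖:
  f1: (p9, p4, p8) → 77.4433
  f2: (p9, p4, p12) → 14.1125
  f3: (p5, p0, p2) → 52.0898
  f4: (p5, p12, p2) → 83.6855
  f5: (p5, p4, p0) → 55.0057
  f6: (p5, p4, p12) → 99.6247
  f7: (p1, p3, p2) → 61.5660
  f8: (p1, p3, p8) → 15.0803
  f9: (p1, p9, p8) → 27.0481
  f10: (p1, p12, p2) → 103.1415
  f11: (p1, p9, p12) → 31.5773
  f12: (p7, p0, p2) → 12.4150
  f13: (p7, p3, p2) → 96.3071
  f14: (p7, p3, p0) → 11.2364
  f15: (p10, p4, p0) → 17.3717
  f16: (p10, p3, p0) → 95.6277
  f17: (p10, p4, p8) → 14.3591
  f18: (p10, p3, p8) → 49.5398
Σ area = 917.231

Check V−E+F: 11 − 27 + 18 = 2.

facets=18 area=917.231
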